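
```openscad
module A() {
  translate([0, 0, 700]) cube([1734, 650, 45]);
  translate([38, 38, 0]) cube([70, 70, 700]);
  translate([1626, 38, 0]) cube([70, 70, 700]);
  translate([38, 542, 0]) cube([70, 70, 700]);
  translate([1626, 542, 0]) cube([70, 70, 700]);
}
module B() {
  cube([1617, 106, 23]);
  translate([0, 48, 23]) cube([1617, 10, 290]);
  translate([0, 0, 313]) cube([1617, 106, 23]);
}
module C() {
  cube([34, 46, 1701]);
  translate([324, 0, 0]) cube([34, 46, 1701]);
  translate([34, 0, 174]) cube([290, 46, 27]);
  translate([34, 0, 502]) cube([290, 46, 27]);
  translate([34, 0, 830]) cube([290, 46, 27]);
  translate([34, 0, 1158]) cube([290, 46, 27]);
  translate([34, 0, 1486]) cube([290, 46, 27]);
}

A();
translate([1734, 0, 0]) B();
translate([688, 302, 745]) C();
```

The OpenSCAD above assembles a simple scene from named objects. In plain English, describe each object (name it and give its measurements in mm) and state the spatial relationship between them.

A is a rectangular dining table. The top is 1734×650×45 mm with its upper surface at z = 745 mm. It stands on four 70×70 mm square legs, each inset 38 mm from the nearest pair of top edges, running from the floor to the underside of the top.

B is an I-beam lying along x, 1617 mm long. Overall section height 336 mm. Two flanges 106 mm wide (y) and 23 mm thick, one on the floor and one at the top; a web 10 mm thick runs between them, centred on the flange width.

C is a straight ladder. Two 34×46 mm vertical rails, 1701 mm tall, stand 358 mm apart (outside-to-outside) with their front faces coplanar on the −y side. 5 rungs, each 46 mm deep and 27 mm tall, span between the inner faces of the rails, front faces flush with the rails. The lowest rung's underside is at z = 174 mm and rungs are spaced 328 mm apart (underside to underside).

The I-beam is against the table's +x side, with their −y faces flush. The ladder is on top of the table, centred.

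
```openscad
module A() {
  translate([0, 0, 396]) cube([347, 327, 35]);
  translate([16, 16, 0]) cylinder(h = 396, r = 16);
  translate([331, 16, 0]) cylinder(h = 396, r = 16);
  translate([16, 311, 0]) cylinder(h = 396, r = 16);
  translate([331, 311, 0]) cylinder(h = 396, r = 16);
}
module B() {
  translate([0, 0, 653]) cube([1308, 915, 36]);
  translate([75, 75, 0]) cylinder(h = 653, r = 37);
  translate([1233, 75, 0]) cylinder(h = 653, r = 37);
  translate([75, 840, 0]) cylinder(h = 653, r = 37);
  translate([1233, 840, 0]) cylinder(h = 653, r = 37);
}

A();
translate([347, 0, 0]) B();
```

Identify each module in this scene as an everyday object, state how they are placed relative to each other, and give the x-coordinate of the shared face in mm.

The stool's +x face and the table's −x face are both at x = 347 mm.

A is a stool. B is a table. The table is against the stool's +x side, with their −y faces flush. The x-coordinate of the shared face is 347 mm.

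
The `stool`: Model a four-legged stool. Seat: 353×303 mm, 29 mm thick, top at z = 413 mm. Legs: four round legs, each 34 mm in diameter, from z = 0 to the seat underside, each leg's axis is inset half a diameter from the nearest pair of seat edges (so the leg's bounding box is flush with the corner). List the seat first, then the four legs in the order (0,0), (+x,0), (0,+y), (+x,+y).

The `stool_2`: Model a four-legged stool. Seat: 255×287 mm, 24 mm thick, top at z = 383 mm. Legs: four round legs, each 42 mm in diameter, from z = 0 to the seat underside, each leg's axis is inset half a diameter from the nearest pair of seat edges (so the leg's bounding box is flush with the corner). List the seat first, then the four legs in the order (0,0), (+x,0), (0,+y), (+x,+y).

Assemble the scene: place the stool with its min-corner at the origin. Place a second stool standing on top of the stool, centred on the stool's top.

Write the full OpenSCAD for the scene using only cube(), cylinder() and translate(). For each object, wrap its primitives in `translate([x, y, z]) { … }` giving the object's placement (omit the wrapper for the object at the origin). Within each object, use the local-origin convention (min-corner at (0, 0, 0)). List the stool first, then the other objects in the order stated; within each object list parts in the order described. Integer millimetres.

translate([0, 0, 384]) cube([353, 303, 29]);
translate([17, 17, 0]) cylinder(h = 384, r = 17);
translate([336, 17, 0]) cylinder(h = 384, r = 17);
translate([17, 286, 0]) cylinder(h = 384, r = 17);
translate([336, 286, 0]) cylinder(h = 384, r = 17);
translate([49, 8, 413]) {
  translate([0, 0, 359]) cube([255, 287, 24]);
  translate([21, 21, 0]) cylinder(h = 359, r = 21);
  translate([234, 21, 0]) cylinder(h = 359, r = 21);
  translate([21, 266, 0]) cylinder(h = 359, r = 21);
  translate([234, 266, 0]) cylinder(h = 359, r = 21);
}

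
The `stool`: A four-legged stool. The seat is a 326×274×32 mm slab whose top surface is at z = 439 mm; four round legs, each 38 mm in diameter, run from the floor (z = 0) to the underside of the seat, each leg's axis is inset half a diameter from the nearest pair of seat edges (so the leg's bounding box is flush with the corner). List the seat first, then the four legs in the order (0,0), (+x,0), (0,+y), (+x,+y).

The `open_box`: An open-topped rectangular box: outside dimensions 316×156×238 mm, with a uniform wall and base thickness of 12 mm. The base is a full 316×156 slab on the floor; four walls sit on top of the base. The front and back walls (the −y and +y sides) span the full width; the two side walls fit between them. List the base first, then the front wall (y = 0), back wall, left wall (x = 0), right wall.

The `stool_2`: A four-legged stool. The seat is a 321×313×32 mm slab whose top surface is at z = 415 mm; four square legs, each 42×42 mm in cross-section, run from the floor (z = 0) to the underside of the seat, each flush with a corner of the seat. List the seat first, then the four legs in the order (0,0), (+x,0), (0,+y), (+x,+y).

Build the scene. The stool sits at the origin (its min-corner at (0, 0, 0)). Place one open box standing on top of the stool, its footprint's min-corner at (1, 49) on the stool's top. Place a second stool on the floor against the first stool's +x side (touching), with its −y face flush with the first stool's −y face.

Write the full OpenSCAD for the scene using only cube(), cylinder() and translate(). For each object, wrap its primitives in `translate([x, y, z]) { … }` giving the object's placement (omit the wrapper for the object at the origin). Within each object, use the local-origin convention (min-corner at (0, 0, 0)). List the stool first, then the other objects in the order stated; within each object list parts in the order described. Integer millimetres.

translate([0, 0, 407]) cube([326, 274, 32]);
translate([19, 19, 0]) cylinder(h = 407, r = 19);
translate([307, 19, 0]) cylinder(h = 407, r = 19);
translate([19, 255, 0]) cylinder(h = 407, r = 19);
translate([307, 255, 0]) cylinder(h = 407, r = 19);
translate([1, 49, 439]) {
  cube([316, 156, 12]);
  translate([0, 0, 12]) cube([316, 12, 226]);
  translate([0, 144, 12]) cube([316, 12, 226]);
  translate([0, 12, 12]) cube([12, 132, 226]);
  translate([304, 12, 12]) cube([12, 132, 226]);
}
translate([326, 0, 0]) {
  translate([0, 0, 383]) cube([321, 313, 32]);
  cube([42, 42, 383]);
  translate([279, 0, 0]) cube([42, 42, 383]);
  translate([0, 271, 0]) cube([42, 42, 383]);
  translate([279, 271, 0]) cube([42, 42, 383]);
}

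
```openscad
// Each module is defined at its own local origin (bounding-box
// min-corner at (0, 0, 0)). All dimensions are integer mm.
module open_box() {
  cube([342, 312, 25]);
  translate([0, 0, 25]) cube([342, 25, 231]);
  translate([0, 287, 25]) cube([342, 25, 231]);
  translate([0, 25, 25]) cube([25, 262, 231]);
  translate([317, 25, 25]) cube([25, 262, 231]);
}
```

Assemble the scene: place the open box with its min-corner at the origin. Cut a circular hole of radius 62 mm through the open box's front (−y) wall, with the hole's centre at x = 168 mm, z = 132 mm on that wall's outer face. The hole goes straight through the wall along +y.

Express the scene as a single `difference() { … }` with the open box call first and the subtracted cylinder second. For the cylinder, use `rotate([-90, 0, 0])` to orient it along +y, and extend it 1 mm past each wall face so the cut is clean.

difference() {
  open_box();
  translate([168, -1, 132]) rotate([-90, 0, 0]) cylinder(h = 27, r = 62);
}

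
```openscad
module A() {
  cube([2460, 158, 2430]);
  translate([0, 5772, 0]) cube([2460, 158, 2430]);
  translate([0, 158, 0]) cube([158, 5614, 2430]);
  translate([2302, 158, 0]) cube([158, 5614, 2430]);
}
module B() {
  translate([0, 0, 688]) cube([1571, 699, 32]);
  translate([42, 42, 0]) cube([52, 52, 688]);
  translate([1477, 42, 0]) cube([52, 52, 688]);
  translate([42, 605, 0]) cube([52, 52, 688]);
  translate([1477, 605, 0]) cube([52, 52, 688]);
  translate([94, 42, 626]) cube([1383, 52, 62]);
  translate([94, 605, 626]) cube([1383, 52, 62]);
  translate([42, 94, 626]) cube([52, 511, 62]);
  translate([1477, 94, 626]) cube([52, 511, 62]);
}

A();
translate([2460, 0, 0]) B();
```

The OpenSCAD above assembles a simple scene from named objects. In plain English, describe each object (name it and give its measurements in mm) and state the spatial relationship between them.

A is a box-shaped house frame (walls only): outside footprint 2460×5930 mm, wall height 2430 mm, wall thickness 158 mm. The two y-facing walls run the full x-width; the two x-facing walls fit between the inner faces of the y-facing walls.

B is a rectangular dining table. The top is 1571×699×32 mm with its upper surface at z = 720 mm. It stands on four 52×52 mm square legs, each inset 42 mm from the nearest pair of top edges, running from the floor to the underside of the top. Four apron rails, 52 mm thick and 62 mm tall, run between adjacent legs with their top edges flush with the underside of the top and their outer faces flush with the legs' outer faces.

The table is against the house frame's +x side, with their −y faces flush.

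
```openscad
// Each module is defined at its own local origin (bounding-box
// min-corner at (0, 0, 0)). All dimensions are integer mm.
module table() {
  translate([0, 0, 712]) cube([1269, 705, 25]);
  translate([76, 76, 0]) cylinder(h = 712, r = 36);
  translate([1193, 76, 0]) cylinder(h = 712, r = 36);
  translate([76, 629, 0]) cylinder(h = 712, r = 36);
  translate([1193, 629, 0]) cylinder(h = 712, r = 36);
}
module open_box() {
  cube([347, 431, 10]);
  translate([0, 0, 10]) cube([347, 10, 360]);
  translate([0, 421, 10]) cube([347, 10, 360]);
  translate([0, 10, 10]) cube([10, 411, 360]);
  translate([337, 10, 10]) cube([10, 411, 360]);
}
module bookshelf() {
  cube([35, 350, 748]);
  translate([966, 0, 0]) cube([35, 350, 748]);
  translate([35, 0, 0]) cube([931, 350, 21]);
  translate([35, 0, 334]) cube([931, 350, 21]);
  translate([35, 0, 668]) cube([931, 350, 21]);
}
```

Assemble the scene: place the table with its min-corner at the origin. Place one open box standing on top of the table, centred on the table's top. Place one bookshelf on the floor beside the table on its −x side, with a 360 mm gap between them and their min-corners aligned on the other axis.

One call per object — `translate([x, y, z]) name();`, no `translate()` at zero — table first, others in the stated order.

table();
translate([461, 137, 737]) open_box();
translate([-1361, 0, 0]) bookshelf();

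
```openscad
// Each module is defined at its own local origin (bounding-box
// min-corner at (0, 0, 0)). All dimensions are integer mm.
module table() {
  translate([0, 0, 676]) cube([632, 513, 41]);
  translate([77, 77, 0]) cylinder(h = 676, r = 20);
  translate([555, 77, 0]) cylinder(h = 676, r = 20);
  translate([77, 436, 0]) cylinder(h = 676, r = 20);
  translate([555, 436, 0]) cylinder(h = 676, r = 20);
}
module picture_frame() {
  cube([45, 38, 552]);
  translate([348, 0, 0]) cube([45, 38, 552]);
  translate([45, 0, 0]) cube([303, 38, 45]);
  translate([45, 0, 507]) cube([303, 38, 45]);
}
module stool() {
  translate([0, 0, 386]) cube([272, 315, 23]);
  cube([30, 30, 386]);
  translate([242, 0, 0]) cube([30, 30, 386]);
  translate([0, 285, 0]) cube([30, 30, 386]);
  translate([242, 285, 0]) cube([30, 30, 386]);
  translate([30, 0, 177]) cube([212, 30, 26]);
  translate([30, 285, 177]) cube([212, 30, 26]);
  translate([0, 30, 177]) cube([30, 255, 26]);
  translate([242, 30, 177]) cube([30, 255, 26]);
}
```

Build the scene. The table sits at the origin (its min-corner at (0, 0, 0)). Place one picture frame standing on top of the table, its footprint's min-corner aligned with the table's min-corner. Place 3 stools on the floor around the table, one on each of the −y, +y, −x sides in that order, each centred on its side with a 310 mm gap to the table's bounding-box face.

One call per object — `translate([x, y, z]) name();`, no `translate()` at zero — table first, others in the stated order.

table();
translate([0, 0, 717]) picture_frame();
translate([180, -625, 0]) stool();
translate([180, 823, 0]) stool();
translate([-582, 99, 0]) stool();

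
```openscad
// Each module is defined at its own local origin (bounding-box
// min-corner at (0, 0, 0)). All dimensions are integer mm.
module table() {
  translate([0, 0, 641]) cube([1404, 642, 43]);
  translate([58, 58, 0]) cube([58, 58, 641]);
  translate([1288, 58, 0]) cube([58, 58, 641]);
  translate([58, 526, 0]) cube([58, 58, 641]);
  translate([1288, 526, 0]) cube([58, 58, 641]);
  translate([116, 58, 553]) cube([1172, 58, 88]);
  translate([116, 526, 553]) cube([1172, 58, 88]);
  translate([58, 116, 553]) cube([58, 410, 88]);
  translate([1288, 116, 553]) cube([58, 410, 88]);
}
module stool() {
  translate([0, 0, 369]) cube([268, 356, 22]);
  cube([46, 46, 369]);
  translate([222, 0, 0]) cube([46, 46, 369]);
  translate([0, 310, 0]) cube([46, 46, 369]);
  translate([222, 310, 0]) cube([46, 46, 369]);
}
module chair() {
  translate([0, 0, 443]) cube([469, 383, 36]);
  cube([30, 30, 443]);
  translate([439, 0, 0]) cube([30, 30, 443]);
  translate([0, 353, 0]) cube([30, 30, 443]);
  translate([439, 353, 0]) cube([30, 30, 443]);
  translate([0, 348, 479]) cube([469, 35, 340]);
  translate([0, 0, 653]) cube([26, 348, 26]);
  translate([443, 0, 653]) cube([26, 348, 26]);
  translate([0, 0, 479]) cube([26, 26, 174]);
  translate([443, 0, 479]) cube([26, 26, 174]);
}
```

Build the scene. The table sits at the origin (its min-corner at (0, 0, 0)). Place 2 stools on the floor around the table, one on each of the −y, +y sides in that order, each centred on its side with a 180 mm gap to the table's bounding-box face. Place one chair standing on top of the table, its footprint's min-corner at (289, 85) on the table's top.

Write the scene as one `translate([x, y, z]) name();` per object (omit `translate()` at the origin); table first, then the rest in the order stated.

table();
translate([568, -536, 0]) stool();
translate([568, 822, 0]) stool();
translate([289, 85, 684]) chair();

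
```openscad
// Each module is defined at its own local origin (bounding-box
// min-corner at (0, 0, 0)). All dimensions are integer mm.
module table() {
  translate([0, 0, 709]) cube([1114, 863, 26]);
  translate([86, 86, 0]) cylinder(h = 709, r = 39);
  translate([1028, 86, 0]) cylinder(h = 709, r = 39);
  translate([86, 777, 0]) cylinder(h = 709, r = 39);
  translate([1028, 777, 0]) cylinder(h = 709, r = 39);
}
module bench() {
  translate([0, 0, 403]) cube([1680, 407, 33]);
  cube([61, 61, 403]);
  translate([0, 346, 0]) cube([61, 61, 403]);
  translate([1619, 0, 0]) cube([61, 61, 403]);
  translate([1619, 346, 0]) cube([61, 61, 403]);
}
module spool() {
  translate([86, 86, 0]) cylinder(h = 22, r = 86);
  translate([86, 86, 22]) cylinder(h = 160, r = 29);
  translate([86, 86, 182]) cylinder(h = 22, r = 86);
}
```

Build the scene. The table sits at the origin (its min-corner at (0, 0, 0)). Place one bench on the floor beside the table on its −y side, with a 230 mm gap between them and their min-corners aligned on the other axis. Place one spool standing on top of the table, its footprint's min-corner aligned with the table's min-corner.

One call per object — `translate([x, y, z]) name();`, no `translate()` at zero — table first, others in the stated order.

table();
translate([0, -637, 0]) bench();
translate([0, 0, 735]) spool();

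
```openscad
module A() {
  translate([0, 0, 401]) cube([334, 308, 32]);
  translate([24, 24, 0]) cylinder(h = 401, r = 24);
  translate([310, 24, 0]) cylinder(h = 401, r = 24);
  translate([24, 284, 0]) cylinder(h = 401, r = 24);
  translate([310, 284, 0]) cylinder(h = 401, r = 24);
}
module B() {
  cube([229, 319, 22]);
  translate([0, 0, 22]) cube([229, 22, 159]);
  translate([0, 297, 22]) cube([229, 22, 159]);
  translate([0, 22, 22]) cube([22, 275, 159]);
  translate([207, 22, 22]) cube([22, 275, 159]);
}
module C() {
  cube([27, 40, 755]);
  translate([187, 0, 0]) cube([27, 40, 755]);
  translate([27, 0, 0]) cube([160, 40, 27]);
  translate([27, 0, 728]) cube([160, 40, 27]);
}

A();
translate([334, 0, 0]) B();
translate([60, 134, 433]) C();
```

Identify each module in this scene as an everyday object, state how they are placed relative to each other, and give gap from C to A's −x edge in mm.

The picture frame's min-x is at 60; the stool's min-x is 0; gap = 60 mm.

A is a stool. B is an open box. C is a picture frame. The open box is against the stool's +x side, with their −y faces flush. The picture frame is on top of the stool, centred. The gap from the picture frame to the stool's −x edge is 60 mm.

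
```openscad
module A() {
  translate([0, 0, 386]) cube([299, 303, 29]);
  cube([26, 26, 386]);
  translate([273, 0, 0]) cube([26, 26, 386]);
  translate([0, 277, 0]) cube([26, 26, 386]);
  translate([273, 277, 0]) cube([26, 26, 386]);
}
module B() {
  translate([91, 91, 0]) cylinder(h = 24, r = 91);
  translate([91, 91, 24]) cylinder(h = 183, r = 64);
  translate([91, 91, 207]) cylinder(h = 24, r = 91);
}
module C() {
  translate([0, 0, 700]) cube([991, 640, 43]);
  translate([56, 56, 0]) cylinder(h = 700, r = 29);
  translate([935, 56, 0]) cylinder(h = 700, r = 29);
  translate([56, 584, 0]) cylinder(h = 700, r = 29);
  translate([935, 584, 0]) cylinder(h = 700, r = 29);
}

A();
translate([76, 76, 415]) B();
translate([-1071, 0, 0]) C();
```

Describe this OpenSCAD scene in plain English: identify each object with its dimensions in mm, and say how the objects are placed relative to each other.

A is a four-legged stool. The seat is a 299×303×29 mm slab whose top surface is at z = 415 mm; four square legs, each 26×26 mm in cross-section, run from the floor (z = 0) to the underside of the seat, each flush with a corner of the seat.

B is a spool: two coaxial disc flanges of radius 91 mm and thickness 24 mm, joined by a core cylinder of radius 64 mm and height 183 mm. The lower flange rests on z = 0 and the three cylinders share a vertical axis.

C is a table with a 991×640 mm rectangular top, 43 mm thick, top surface at z = 743 mm, supported by four round legs of 58 mm diameter, each leg's bounding box inset 27 mm from the nearest pair of top edges, running from the floor.

The spool is on top of the stool. The table is on the floor beside the stool on its −x side.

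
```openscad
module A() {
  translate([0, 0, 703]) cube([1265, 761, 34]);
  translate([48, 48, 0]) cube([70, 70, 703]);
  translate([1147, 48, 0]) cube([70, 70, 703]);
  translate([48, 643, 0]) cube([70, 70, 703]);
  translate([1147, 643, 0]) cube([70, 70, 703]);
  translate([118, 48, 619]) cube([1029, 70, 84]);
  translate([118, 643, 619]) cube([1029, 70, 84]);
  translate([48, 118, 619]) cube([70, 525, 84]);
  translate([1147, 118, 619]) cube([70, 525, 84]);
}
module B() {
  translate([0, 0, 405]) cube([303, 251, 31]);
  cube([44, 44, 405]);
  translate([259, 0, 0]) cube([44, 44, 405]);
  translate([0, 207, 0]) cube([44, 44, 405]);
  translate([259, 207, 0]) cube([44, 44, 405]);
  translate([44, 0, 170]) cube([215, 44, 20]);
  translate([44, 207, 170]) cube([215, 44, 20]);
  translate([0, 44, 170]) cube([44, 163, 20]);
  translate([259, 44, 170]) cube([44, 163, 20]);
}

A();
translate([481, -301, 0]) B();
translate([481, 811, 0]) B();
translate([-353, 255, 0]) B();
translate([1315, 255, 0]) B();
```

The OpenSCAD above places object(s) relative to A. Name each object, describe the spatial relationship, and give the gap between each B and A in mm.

A is a table. B is a stool. Four stools sit around the table at the −y, +y, −x, +x sides. The gap between each stool and the table is 50 mm.

Each stool's nearest face is 50 mm from the table's bounding box.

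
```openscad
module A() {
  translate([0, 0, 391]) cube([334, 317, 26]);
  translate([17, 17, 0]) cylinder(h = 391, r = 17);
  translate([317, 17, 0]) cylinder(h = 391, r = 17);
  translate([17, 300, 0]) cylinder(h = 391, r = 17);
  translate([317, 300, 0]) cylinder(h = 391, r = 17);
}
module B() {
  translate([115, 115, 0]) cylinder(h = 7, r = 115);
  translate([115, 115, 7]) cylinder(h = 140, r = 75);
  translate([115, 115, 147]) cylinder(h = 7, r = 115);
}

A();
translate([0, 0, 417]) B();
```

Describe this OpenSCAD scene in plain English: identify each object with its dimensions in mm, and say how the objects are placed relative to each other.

A is a four-legged stool. The seat is a 334×317×26 mm slab whose top surface is at z = 417 mm; four round legs, each 34 mm in diameter, run from the floor (z = 0) to the underside of the seat, each leg's axis is inset half a diameter from the nearest pair of seat edges (so the leg's bounding box is flush with the corner).

B is a spool: two coaxial disc flanges of radius 115 mm and thickness 7 mm, joined by a core cylinder of radius 75 mm and height 140 mm. The lower flange rests on z = 0 and the three cylinders share a vertical axis.

The spool is on top of the stool.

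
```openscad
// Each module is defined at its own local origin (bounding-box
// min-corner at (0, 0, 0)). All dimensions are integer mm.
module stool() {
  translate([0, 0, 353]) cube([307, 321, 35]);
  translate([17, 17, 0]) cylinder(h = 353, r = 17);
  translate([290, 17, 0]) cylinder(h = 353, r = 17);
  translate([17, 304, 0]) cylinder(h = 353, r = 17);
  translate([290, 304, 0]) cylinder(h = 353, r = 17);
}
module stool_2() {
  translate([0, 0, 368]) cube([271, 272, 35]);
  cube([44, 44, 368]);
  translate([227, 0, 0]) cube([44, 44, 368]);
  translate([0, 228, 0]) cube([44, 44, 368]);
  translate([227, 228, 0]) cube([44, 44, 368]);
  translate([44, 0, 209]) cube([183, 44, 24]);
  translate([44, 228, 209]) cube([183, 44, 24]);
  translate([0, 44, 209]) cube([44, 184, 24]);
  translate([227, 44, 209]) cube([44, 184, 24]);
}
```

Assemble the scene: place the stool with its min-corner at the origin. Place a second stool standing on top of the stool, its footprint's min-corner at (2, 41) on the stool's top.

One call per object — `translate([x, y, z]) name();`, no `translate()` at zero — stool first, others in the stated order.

stool();
translate([2, 41, 388]) stool_2();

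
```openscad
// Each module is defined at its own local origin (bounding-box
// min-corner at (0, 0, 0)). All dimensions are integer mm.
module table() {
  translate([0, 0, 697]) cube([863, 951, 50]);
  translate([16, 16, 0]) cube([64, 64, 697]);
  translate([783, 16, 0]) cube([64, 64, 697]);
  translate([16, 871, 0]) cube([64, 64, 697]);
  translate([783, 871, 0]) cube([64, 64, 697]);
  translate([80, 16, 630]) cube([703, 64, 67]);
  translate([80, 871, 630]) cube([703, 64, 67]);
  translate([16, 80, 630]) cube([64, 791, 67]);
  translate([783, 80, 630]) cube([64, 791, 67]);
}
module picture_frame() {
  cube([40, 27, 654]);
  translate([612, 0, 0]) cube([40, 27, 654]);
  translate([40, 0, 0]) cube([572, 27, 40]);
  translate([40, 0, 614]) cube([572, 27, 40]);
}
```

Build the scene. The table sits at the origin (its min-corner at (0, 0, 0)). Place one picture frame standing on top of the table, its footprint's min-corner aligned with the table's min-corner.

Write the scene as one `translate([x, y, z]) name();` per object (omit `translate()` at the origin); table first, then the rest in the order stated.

table();
translate([0, 0, 747]) picture_frame();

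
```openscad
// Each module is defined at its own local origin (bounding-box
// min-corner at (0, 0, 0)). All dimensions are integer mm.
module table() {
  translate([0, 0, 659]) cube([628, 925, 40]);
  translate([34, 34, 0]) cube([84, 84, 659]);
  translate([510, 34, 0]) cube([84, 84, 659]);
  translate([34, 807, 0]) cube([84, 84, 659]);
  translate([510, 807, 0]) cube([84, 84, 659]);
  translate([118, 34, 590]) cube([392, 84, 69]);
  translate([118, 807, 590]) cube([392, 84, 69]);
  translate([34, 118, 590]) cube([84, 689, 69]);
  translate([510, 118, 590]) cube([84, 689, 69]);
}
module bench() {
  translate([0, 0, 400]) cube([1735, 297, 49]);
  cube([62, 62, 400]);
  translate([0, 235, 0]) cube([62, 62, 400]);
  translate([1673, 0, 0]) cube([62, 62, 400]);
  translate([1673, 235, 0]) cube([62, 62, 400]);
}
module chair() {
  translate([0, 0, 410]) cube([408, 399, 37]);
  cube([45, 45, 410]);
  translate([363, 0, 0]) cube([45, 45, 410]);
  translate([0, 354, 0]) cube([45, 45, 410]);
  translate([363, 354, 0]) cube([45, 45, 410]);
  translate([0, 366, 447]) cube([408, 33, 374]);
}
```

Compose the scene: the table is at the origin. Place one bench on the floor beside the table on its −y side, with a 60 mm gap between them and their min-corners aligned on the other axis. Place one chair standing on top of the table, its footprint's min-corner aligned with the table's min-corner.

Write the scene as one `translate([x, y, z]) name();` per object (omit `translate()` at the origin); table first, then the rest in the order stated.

table();
translate([0, -357, 0]) bench();
translate([0, 0, 699]) chair();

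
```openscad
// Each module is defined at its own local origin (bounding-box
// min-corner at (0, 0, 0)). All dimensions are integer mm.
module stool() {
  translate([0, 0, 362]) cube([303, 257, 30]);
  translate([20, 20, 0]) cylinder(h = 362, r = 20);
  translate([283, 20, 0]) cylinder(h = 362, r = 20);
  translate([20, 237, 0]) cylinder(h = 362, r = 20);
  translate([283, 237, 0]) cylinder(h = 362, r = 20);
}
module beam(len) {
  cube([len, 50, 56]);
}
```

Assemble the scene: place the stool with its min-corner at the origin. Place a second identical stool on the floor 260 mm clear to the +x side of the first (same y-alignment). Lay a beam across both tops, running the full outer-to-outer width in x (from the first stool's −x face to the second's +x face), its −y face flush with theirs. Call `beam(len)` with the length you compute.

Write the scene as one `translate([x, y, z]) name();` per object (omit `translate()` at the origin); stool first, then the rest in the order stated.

stool();
translate([563, 0, 0]) stool();
translate([0, 0, 392]) beam(866);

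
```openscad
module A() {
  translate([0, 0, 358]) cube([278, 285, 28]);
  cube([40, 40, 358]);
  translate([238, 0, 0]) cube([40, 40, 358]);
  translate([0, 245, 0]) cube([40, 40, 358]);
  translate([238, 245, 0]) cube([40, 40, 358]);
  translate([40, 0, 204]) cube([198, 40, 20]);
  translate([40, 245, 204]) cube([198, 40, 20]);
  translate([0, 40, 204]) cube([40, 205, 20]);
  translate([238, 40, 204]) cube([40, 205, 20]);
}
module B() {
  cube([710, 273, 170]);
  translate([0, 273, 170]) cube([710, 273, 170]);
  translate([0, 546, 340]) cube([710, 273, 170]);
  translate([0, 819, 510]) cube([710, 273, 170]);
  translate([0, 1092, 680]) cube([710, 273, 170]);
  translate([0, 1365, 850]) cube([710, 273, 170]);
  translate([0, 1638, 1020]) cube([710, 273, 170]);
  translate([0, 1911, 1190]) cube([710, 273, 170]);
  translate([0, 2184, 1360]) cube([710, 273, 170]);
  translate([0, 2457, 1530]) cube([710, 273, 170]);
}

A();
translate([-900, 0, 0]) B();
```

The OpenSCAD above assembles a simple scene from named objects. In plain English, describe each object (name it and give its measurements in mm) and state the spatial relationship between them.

A is a simple wooden stool: a rectangular seat 278 mm (x) by 285 mm (y), 28 mm thick, top face at z = 386 mm, on four square legs, each 40×40 mm in cross-section. The legs rest on z = 0, each flush with a corner of the seat. Four stretchers, 40 mm wide and 20 mm tall, connect adjacent legs with their undersides at z = 204 mm, each running between the inner faces of the legs it joins and aligned with the legs' outer faces on the other axis.

B is a straight staircase of 10 solid steps. Each step is 710 mm wide (x), 273 mm deep (y, the going) and 170 mm tall (the rise). The first step rests on the floor; each subsequent step sits one going further in +y and one rise higher in +z, directly behind and above the previous step with no overlap.

The staircase is on the floor beside the stool on its −x side.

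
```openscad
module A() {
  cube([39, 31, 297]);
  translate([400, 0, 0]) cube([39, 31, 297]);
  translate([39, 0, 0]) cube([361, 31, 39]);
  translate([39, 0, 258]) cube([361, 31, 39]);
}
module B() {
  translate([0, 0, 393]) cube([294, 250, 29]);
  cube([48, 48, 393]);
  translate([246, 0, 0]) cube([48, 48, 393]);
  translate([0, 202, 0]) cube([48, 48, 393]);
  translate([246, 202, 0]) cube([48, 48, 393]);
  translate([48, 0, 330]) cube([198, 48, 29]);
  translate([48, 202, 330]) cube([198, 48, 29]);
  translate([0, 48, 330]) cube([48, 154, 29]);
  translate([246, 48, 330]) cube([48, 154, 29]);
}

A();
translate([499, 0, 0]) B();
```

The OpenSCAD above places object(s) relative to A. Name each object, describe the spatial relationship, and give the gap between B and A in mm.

A is a picture frame. B is a stool. The stool is on the floor beside the picture frame on its +x side. The gap between the stool and the picture frame is 60 mm.

The stool's nearest face is 60 mm from the picture frame's +x face.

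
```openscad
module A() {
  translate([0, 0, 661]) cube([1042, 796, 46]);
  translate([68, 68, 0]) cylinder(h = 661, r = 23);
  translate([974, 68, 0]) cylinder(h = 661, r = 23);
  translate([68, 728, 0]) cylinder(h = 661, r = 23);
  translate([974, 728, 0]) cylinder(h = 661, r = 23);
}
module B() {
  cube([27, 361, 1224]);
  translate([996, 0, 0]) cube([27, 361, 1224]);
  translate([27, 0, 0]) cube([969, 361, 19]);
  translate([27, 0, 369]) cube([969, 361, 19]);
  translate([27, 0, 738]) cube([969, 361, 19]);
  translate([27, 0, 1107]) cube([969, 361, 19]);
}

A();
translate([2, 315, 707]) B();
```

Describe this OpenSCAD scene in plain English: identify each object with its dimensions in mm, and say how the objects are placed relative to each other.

A is a table: top 1042 mm (x) × 796 mm (y), 46 mm thick, upper face at z = 707 mm, on four round legs of 46 mm diameter, each leg's bounding box inset 45 mm from the nearest pair of top edges, running from z = 0 to the bottom of the top.

B is an open bookshelf. Two side panels, each 27 mm thick, 361 mm deep and 1224 mm tall, stand 1023 mm apart (outside-to-outside). Between them sit 4 shelves, each 19 mm thick and 361 mm deep, spanning the full gap between the sides. The bottom shelf rests on the floor (its underside at z = 0) and the clear gap between one shelf's top and the next shelf's underside is 350 mm.

The bookshelf is on top of the table.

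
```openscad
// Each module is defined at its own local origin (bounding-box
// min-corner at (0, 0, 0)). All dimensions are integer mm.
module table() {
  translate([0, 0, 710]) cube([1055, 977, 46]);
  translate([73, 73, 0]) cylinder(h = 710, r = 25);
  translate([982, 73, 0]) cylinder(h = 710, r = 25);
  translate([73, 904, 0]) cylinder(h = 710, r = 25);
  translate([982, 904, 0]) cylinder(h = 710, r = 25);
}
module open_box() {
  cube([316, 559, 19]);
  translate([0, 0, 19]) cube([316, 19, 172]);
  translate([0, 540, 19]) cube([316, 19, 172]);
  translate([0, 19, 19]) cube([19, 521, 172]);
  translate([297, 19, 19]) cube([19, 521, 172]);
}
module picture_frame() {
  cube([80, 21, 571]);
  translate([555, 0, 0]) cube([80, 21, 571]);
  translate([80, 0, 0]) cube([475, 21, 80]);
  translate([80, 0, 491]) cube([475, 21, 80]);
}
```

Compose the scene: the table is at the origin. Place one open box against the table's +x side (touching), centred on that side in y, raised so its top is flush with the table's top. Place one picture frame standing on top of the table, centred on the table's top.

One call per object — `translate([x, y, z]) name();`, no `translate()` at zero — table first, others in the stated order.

table();
translate([1055, 209, 565]) open_box();
translate([210, 478, 756]) picture_frame();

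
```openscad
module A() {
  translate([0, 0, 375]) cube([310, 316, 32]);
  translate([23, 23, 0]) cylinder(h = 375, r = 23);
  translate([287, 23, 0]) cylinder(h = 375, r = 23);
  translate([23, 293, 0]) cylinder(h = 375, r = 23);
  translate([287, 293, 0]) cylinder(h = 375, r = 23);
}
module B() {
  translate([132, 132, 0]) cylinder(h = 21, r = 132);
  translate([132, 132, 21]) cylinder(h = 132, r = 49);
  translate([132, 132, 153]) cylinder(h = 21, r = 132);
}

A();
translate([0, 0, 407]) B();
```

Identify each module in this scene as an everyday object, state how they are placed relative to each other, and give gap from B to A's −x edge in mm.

A is a stool. B is a spool. The spool is on top of the stool. The gap from the spool to the stool's −x edge is 0 mm.

The spool's min-x is at 0; the stool's min-x is 0; gap = 0 mm.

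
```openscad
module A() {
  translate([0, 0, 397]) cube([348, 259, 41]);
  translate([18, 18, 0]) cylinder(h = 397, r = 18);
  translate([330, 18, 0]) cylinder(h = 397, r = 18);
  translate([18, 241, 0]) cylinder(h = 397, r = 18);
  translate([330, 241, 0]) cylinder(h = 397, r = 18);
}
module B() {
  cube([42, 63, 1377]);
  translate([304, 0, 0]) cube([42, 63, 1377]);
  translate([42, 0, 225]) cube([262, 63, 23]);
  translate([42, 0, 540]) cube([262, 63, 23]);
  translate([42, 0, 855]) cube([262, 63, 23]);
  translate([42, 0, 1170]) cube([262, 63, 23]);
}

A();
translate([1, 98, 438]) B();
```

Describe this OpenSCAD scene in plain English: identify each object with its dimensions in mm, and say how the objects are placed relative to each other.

A is a simple wooden stool: a rectangular seat 348 mm (x) by 259 mm (y), 41 mm thick, top face at z = 438 mm, on four round legs, each 36 mm in diameter. The legs rest on z = 0, each leg's axis is inset half a diameter from the nearest pair of seat edges (so the leg's bounding box is flush with the corner).

B is a straight ladder. Two 42×63 mm vertical rails, 1377 mm tall, stand 346 mm apart (outside-to-outside) with their front faces coplanar on the −y side. 4 rungs, each 63 mm deep and 23 mm tall, span between the inner faces of the rails, front faces flush with the rails. The lowest rung's underside is at z = 225 mm and rungs are spaced 315 mm apart (underside to underside).

The ladder is on top of the stool, centred.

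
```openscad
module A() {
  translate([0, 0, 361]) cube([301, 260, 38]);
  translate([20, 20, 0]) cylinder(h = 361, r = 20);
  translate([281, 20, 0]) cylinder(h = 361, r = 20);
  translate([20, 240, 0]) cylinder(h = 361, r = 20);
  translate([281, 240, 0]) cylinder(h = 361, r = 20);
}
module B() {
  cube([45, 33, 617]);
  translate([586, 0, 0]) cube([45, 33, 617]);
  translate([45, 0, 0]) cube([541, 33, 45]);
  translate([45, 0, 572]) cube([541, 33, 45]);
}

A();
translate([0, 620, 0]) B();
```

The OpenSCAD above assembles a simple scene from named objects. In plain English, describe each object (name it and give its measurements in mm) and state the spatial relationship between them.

A is a four-legged stool. The seat is 301×260 mm, 38 mm thick, top at z = 399 mm. It stands on four round legs, each 40 mm in diameter, from z = 0 to the seat underside, each leg's axis is inset half a diameter from the nearest pair of seat edges (so the leg's bounding box is flush with the corner).

B is a rectangular picture frame lying in the x–z plane (depth along y). The opening is 541 mm wide (x) by 527 mm tall (z), surrounded by a border 45 mm wide on all four sides. The frame is 33 mm deep and is made of two full-height vertical stiles with two horizontal rails fitted between them.

The picture frame is on the floor beside the stool on its +y side.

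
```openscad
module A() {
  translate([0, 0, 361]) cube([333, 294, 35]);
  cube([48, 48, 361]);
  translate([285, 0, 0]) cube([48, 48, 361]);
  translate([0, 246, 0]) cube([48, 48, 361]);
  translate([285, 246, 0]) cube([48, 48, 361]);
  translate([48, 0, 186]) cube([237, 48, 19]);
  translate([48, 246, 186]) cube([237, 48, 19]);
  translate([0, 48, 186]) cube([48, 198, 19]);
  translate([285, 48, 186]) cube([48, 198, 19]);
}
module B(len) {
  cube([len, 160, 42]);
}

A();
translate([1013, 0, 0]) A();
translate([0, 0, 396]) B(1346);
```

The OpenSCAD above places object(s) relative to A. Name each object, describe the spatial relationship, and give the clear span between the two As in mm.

Second stool starts at x = 1013; first ends at x = 333; clear span = 1013 − 333 = 680 mm.

A is a stool. B is a beam. A beam spans the tops of two stools. The clear span between the two stools is 680 mm.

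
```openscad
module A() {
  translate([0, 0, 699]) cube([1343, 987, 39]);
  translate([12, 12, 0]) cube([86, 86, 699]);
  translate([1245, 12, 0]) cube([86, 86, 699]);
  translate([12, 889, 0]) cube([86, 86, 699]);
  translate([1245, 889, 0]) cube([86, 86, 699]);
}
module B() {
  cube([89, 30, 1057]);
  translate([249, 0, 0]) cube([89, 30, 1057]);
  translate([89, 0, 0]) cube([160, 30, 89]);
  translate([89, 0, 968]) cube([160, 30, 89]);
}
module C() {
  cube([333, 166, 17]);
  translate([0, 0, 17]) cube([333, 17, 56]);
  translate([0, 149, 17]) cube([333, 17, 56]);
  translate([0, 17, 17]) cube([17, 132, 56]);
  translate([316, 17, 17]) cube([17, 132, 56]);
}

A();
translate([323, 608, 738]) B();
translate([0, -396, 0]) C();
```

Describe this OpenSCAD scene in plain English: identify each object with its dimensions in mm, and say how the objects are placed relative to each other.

A is a table with a 1343×987 mm rectangular top, 39 mm thick, top surface at z = 738 mm, supported by four 86×86 mm square legs, each inset 12 mm from the nearest pair of top edges, running from the floor.

B is a rectangular picture frame lying in the x–z plane (depth along y). The opening is 160 mm wide (x) by 879 mm tall (z), surrounded by a border 89 mm wide on all four sides. The frame is 30 mm deep and is made of two full-height vertical stiles with two horizontal rails fitted between them.

C is an open-topped rectangular box: outside dimensions 333×166×73 mm, with a uniform wall and base thickness of 17 mm. The base is a full 333×166 slab on the floor; four walls sit on top of the base. The front and back walls (the −y and +y sides) span the full width; the two side walls fit between them.

The picture frame is on top of the table. The open box is on the floor beside the table on its −y side.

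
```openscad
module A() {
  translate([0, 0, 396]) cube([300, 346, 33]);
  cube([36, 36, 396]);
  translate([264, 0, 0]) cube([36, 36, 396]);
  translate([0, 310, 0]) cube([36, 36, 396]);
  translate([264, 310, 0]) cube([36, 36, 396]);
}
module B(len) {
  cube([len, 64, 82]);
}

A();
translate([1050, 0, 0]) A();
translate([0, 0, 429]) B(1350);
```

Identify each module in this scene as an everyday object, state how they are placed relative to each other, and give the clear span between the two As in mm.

A is a stool. B is a beam. A beam spans the tops of two stools. The clear span between the two stools is 750 mm.

Second stool starts at x = 1050; first ends at x = 300; clear span = 1050 − 300 = 750 mm.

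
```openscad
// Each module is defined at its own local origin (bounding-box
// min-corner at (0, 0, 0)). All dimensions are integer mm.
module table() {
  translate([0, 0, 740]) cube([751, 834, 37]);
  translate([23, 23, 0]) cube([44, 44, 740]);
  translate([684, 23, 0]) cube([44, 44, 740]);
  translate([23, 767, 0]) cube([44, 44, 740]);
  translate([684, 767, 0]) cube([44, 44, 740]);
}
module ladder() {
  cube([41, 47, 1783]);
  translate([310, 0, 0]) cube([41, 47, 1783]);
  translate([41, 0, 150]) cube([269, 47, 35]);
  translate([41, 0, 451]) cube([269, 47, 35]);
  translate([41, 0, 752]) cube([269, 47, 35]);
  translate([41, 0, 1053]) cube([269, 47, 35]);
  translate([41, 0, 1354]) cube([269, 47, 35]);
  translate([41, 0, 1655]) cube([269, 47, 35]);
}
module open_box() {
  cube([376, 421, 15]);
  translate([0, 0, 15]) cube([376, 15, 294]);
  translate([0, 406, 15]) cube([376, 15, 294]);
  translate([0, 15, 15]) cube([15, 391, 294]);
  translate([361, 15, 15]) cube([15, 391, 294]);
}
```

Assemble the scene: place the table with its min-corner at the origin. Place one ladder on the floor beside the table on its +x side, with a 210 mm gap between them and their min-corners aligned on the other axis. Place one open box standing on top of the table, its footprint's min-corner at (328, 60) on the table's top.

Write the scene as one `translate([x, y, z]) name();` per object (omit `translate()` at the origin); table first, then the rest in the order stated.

table();
translate([961, 0, 0]) ladder();
translate([328, 60, 777]) open_box();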